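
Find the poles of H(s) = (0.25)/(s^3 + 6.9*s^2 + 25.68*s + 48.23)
Set denominator = 0: s^3 + 6.9*s^2 + 25.68*s + 48.23 = (s + 3.5)(s^2 + 3.4*s + 13.78) = 0 → Poles: -1.7 + 3.3j, -1.7 - 3.3j, -3.5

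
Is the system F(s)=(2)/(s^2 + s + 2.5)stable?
Denominator: s^2 + s + 2.5. Poles: -0.5 + 1.5j, -0.5 - 1.5j. All Re(p)<0: Yes (stable)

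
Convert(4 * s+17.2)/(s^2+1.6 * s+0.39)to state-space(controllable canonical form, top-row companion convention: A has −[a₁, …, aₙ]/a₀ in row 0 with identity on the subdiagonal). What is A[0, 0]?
Reachable canonical form for den = s^2 + 1.6*s + 0.39: top row of A = -[a₁,a₂,...,aₙ]/a₀, ones on the subdiagonal, zeros elsewhere.
A = [[-1.6, -0.39], [1, 0]].
A[0,0] = -1.6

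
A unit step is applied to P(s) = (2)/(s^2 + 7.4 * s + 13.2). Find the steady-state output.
FVT: lim_{t→∞} y(t) = lim_{s→0} s*Y(s) where Y(s) = P(s)/s.
= lim_{s→0} P(s) = P(0) = num(0)/den(0) = 2/13.2 = 0.1515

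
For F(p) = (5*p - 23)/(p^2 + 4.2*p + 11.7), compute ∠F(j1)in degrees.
Substitute p = j*1: F(j1) = -1.70363 + 1.136j.
∠F(j1) = atan2(Im, Re) = atan2(1.136, -1.70363) = 146.30°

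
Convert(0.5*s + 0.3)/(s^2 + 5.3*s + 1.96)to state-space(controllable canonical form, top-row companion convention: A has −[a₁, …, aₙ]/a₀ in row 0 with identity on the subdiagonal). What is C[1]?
Reachable canonical form: C = numerator coefficients (right-aligned, zero-padded to length n).
num = 0.5*s + 0.3, C = [[0.5, 0.3]].
C[1] = 0.3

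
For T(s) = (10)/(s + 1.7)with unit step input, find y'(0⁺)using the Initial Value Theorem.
IVT: y'(0⁺) = lim_{s→∞} s²·Y(s) = lim_{s→∞} s·T(s).
deg(num) = 0, deg(den) = 1, relative degree = 1, so s·T(s) → (leading num)/(leading den) = 10/1 = 10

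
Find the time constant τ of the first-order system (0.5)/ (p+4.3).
First-order system: τ = -1/pole. Pole = -4.3. τ = -1/(-4.3) = 0.2326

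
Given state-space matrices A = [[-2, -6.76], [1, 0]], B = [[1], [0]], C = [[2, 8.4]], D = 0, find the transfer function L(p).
L(p) = C(pI - A)⁻¹B + D.
Characteristic polynomial det(pI - A) = p^2 + 2*p + 6.76.
Numerator from C·adj(pI-A)·B + D·det(pI-A) = 2*p + 8.4.
L(p) = (2*p + 8.4)/(p^2 + 2*p + 6.76)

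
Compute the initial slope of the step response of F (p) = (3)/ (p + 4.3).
IVT: y'(0⁺) = lim_{p→∞} p²·Y(p) = lim_{p→∞} p·F(p).
deg(num) = 0, deg(den) = 1, relative degree = 1, so p·F(p) → (leading num)/(leading den) = 3/1 = 3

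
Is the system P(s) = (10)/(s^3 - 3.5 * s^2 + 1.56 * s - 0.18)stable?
Denominator: s^3 - 3.5*s^2 + 1.56*s - 0.18 = (s - 0.2)(s - 3)(s - 0.3). Poles: 0.2, 0.3, 3. All Re(p)<0: No (unstable)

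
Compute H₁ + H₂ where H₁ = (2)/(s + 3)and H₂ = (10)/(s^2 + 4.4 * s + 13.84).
Parallel: H = H₁ + H₂ = (n₁·d₂ + n₂·d₁)/(d₁·d₂).
n₁·d₂ = 2*s^2 + 8.8*s + 27.68. n₂·d₁ = 10*s + 30. Sum = 2*s^2 + 18.8*s + 57.68. d₁·d₂ = s^3 + 7.4*s^2 + 27.04*s + 41.52.
H(s) = (2*s^2 + 18.8*s + 57.68)/(s^3 + 7.4*s^2 + 27.04*s + 41.52)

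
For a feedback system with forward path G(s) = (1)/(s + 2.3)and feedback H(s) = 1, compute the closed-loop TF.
Closed-loop T = G/(1+GH).
Numerator: G_num * H_den = 1.
Denominator: G_den * H_den + G_num * H_num = (s + 2.3) + (1) = s + 3.3.
T(s) = (1)/(s + 3.3)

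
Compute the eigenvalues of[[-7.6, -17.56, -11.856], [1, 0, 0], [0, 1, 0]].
Eigenvalues solve det(λI - A) = 0.
Characteristic polynomial: λ^3 + 7.6*λ^2 + 17.56*λ + 11.856 = 0.
Factor: (λ + 1.2)(λ + 3.8)(λ + 2.6) = 0.
Roots: -1.2, -2.6, -3.8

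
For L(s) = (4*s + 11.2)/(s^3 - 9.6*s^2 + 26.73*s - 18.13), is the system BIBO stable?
Denominator: s^3 - 9.6*s^2 + 26.73*s - 18.13 = (s - 1)(s - 3.7)(s - 4.9). Poles: 1, 3.7, 4.9. All Re(p)<0: No (unstable)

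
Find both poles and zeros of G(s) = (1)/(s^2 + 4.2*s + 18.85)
Set denominator = 0: s^2 + 4.2*s + 18.85 = 0 → Poles: -2.1 + 3.8j, -2.1 - 3.8j
Numerator is a nonzero constant (1) → Zeros: none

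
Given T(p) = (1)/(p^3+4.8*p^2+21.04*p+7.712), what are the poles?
Set denominator = 0: p^3 + 4.8*p^2 + 21.04*p + 7.712 = (p + 0.4)(p^2 + 4.4*p + 19.28) = 0 → Poles: -0.4, -2.2 + 3.8j, -2.2 - 3.8j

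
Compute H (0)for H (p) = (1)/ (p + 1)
DC gain = H(0) = num(0)/den(0) = 1/1 = 1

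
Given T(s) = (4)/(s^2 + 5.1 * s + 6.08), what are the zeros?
Numerator is a nonzero constant (4) → Zeros: none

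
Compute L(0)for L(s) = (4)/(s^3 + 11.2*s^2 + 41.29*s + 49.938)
DC gain = L(0) = num(0)/den(0) = 4/49.938 = 0.0801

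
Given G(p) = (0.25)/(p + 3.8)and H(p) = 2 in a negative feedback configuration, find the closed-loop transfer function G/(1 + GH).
Closed-loop T = G/(1+GH).
Numerator: G_num * H_den = 0.25.
Denominator: G_den * H_den + G_num * H_num = (p + 3.8) + (0.5) = p + 4.3.
T(p) = (0.25)/(p + 4.3)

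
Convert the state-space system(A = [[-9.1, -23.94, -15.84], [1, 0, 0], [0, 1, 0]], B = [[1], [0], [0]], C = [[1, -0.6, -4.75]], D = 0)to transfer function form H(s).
H(s) = C(sI - A)⁻¹B + D.
Characteristic polynomial det(sI - A) = s^3 + 9.1*s^2 + 23.94*s + 15.84.
Numerator from C·adj(sI-A)·B + D·det(sI-A) = s^2 - 0.6*s - 4.75.
H(s) = (s^2 - 0.6*s - 4.75)/(s^3 + 9.1*s^2 + 23.94*s + 15.84)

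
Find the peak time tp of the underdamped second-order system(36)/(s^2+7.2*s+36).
Standard form: ωn²/(s²+2ζωn·s+ωn²) → ωn = 6, ζ = 0.6.
ωd = ωn·√(1-ζ²) = 6·√(1-0.6²) = 4.8.
tp = π/ωd = π/4.8 = 0.6545 s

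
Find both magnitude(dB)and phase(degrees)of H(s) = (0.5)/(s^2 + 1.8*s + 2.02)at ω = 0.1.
Substitute s = j*0.1: H(j0.1) = 0.246777 - 0.0220994j.
|H| = 20*log₁₀(sqrt(Re²+Im²)) = -12.12 dB.
∠H = atan2(Im, Re) = -5.12°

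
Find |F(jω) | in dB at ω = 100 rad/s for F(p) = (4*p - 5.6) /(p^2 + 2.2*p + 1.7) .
Substitute p = j*100: F(j100) = 0.0014397 - 0.0399751j.
|F(j100)| = sqrt(Re² + Im²) = 0.04.
20*log₁₀(0.04) = -27.96 dB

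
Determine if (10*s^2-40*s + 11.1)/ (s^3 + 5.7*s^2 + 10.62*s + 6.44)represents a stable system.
Denominator: s^3 + 5.7*s^2 + 10.62*s + 6.44 = (s + 2)(s + 1.4)(s + 2.3). Poles: -1.4, -2, -2.3. All Re(p)<0: Yes (stable)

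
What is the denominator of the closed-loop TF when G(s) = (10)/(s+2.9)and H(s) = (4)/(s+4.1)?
Characteristic poly = G_den * H_den + G_num * H_num = (s^2 + 7*s + 11.89) + (40) = s^2 + 7*s + 51.89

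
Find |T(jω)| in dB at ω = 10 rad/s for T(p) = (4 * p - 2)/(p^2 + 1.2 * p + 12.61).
Substitute p = j*10: T(j10) = 0.084151 - 0.446163j.
|T(j10)| = sqrt(Re² + Im²) = 0.454.
20*log₁₀(0.454) = -6.86 dB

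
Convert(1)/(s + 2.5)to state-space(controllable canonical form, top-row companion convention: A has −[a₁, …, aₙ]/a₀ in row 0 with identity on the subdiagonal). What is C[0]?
Reachable canonical form: C = numerator coefficients (right-aligned, zero-padded to length n).
num = 1, C = [[1]].
C[0] = 1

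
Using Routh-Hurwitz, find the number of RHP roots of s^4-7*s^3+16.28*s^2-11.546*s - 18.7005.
Routh array:
s^4: [1, 16.28, -18.7005]; s^3: [-7, -11.546]; s^2: [14.6306, -18.7005]; s^1: [-20.4933]; s^0: [-18.7005]
First column: [1, -7, 14.6306, -20.4933, -18.7005]. Sign changes = RHP roots = 3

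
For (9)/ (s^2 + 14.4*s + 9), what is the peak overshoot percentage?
Standard form: ωn²/(s²+2ζωn·s+ωn²) → ωn = 3, ζ = 2.4.
ζ ≥ 1, so the response is non-oscillatory: peak overshoot = 0%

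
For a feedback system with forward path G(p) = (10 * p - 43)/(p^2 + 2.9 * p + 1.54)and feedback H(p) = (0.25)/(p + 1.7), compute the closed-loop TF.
Closed-loop T = G/(1+GH).
Numerator: G_num * H_den = 10*p^2 - 26*p - 73.1.
Denominator: G_den * H_den + G_num * H_num = (p^3 + 4.6*p^2 + 6.47*p + 2.618) + (2.5*p - 10.75) = p^3 + 4.6*p^2 + 8.97*p - 8.132.
T(p) = (10*p^2 - 26*p - 73.1)/(p^3 + 4.6*p^2 + 8.97*p - 8.132)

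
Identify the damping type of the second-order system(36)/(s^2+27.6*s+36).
Standard form: ωn²/(s²+2ζωn·s+ωn²) gives ωn=6, ζ=2.3.
Overdamped (ζ = 2.3 > 1)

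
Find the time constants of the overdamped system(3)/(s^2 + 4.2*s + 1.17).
Overdamped: real poles at -3.9, -0.3. τ = -1/pole → τ₁ = 0.2564, τ₂ = 3.333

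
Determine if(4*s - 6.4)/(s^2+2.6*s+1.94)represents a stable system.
Denominator: s^2 + 2.6*s + 1.94. Poles: -1.3 + 0.5j, -1.3 - 0.5j. All Re(p)<0: Yes (stable)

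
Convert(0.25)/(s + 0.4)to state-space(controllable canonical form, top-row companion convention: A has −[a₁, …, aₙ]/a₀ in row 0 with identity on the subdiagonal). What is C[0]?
Reachable canonical form: C = numerator coefficients (right-aligned, zero-padded to length n).
num = 0.25, C = [[0.25]].
C[0] = 0.25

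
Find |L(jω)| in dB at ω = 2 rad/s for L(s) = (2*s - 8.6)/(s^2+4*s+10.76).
Substitute s = j*2: L(j2) = -0.238255 + 0.873675j.
|L(j2)| = sqrt(Re² + Im²) = 0.9056.
20*log₁₀(0.9056) = -0.86 dB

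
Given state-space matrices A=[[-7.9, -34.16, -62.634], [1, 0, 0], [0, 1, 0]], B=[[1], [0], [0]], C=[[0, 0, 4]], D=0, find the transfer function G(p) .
G(p) = C(pI - A)⁻¹B + D.
Characteristic polynomial det(pI - A) = p^3 + 7.9*p^2 + 34.16*p + 62.634.
Numerator from C·adj(pI-A)·B + D·det(pI-A) = 4.
G(p) = (4)/(p^3 + 7.9*p^2 + 34.16*p + 62.634)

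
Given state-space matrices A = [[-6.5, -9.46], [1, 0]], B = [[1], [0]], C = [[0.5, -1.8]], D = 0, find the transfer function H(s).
H(s) = C(sI - A)⁻¹B + D.
Characteristic polynomial det(sI - A) = s^2 + 6.5*s + 9.46.
Numerator from C·adj(sI-A)·B + D·det(sI-A) = 0.5*s - 1.8.
H(s) = (0.5*s - 1.8)/(s^2 + 6.5*s + 9.46)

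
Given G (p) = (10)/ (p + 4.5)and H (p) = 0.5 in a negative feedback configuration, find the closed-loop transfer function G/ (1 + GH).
Closed-loop T = G/(1+GH).
Numerator: G_num * H_den = 10.
Denominator: G_den * H_den + G_num * H_num = (p + 4.5) + (5) = p + 9.5.
T(p) = (10)/(p + 9.5)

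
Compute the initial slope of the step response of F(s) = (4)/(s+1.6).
IVT: y'(0⁺) = lim_{s→∞} s²·Y(s) = lim_{s→∞} s·F(s).
deg(num) = 0, deg(den) = 1, relative degree = 1, so s·F(s) → (leading num)/(leading den) = 4/1 = 4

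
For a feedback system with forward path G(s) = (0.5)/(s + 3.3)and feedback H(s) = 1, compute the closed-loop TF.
Closed-loop T = G/(1+GH).
Numerator: G_num * H_den = 0.5.
Denominator: G_den * H_den + G_num * H_num = (s + 3.3) + (0.5) = s + 3.8.
T(s) = (0.5)/(s + 3.8)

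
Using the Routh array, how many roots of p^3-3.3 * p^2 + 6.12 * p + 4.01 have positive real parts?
Routh array:
p^3: [1, 6.12]; p^2: [-3.3, 4.01]; p^1: [7.33515]; p^0: [4.01]
First column: [1, -3.3, 7.33515, 4.01]. Sign changes = RHP roots = 2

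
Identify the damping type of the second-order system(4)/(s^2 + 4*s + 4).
Standard form: ωn²/(s²+2ζωn·s+ωn²) gives ωn=2, ζ=1.
Critically damped (ζ = 1)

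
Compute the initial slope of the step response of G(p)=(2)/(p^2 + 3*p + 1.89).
IVT: y'(0⁺) = lim_{p→∞} p²·Y(p) = lim_{p→∞} p·G(p).
deg(num) = 0, deg(den) = 2, relative degree = 2 ≥ 2, so p·G(p) → 0. Initial slope = 0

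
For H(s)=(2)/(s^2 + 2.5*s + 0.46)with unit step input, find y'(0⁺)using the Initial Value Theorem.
IVT: y'(0⁺) = lim_{s→∞} s²·Y(s) = lim_{s→∞} s·H(s).
deg(num) = 0, deg(den) = 2, relative degree = 2 ≥ 2, so s·H(s) → 0. Initial slope = 0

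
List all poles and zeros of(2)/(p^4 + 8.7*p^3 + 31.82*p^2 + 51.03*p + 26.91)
Set denominator = 0: p^4 + 8.7*p^3 + 31.82*p^2 + 51.03*p + 26.91 = (p + 2.3)(p + 1)(p^2 + 5.4*p + 11.7) = 0 → Poles: -1, -2.3, -2.7 + 2.1j, -2.7 - 2.1j
Numerator is a nonzero constant (2) → Zeros: none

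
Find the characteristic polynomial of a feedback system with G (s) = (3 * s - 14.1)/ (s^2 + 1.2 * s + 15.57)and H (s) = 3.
Characteristic poly = G_den * H_den + G_num * H_num = (s^2 + 1.2*s + 15.57) + (9*s - 42.3) = s^2 + 10.2*s - 26.73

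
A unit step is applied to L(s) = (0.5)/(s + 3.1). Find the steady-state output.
FVT: lim_{t→∞} y(t) = lim_{s→0} s*Y(s) where Y(s) = L(s)/s.
= lim_{s→0} L(s) = L(0) = num(0)/den(0) = 0.5/3.1 = 0.1613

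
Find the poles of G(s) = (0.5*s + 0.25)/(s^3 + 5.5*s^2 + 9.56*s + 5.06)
Set denominator = 0: s^3 + 5.5*s^2 + 9.56*s + 5.06 = (s + 1)(s + 2.2)(s + 2.3) = 0 → Poles: -1, -2.2, -2.3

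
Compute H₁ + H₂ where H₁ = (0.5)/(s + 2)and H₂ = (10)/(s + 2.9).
Parallel: H = H₁ + H₂ = (n₁·d₂ + n₂·d₁)/(d₁·d₂).
n₁·d₂ = 0.5*s + 1.45. n₂·d₁ = 10*s + 20. Sum = 10.5*s + 21.45. d₁·d₂ = s^2 + 4.9*s + 5.8.
H(s) = (10.5*s + 21.45)/(s^2 + 4.9*s + 5.8)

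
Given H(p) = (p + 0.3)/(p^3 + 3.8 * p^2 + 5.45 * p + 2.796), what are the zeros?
Set numerator = 0: p + 0.3 = 0 → Zeros: -0.3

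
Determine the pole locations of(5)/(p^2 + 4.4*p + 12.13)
Set denominator = 0: p^2 + 4.4*p + 12.13 = 0 → Poles: -2.2 + 2.7j, -2.2 - 2.7j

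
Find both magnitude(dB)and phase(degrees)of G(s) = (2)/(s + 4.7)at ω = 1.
Substitute s = j*1: G(j1) = 0.407103 - 0.0866176j.
|G| = 20*log₁₀(sqrt(Re²+Im²)) = -7.61 dB.
∠G = atan2(Im, Re) = -12.01°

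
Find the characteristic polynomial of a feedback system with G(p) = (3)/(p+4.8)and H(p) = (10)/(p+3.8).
Characteristic poly = G_den * H_den + G_num * H_num = (p^2 + 8.6*p + 18.24) + (30) = p^2 + 8.6*p + 48.24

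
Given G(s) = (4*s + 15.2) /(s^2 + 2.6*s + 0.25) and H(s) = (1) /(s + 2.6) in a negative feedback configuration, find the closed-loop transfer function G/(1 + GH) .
Closed-loop T = G/(1+GH).
Numerator: G_num * H_den = 4*s^2 + 25.6*s + 39.52.
Denominator: G_den * H_den + G_num * H_num = (s^3 + 5.2*s^2 + 7.01*s + 0.65) + (4*s + 15.2) = s^3 + 5.2*s^2 + 11.01*s + 15.85.
T(s) = (4*s^2 + 25.6*s + 39.52)/(s^3 + 5.2*s^2 + 11.01*s + 15.85)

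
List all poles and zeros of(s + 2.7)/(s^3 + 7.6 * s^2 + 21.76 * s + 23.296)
Set denominator = 0: s^3 + 7.6*s^2 + 21.76*s + 23.296 = (s + 2.8)(s^2 + 4.8*s + 8.32) = 0 → Poles: -2.4 + 1.6j, -2.4 - 1.6j, -2.8
Set numerator = 0: s + 2.7 = 0 → Zeros: -2.7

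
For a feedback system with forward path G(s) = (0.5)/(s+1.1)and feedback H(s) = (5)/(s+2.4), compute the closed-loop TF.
Closed-loop T = G/(1+GH).
Numerator: G_num * H_den = 0.5*s + 1.2.
Denominator: G_den * H_den + G_num * H_num = (s^2 + 3.5*s + 2.64) + (2.5) = s^2 + 3.5*s + 5.14.
T(s) = (0.5*s + 1.2)/(s^2 + 3.5*s + 5.14)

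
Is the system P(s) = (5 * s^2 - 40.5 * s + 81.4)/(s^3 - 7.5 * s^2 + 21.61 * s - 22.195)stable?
Denominator: s^3 - 7.5*s^2 + 21.61*s - 22.195 = (s - 2.3)(s^2 - 5.2*s + 9.65). Poles: 2.3, 2.6 + 1.7j, 2.6 - 1.7j. All Re(p)<0: No (unstable)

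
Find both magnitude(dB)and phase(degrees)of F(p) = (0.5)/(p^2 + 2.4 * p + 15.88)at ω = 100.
Substitute p = j*100: F(j100) = -5.00506e-05 - 1.20313e-06j.
|F| = 20*log₁₀(sqrt(Re²+Im²)) = -86.01 dB.
∠F = atan2(Im, Re) = -178.62°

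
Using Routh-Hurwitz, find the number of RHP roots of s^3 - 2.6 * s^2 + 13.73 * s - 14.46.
Routh array:
s^3: [1, 13.73]; s^2: [-2.6, -14.46]; s^1: [8.16846]; s^0: [-14.46]
First column: [1, -2.6, 8.16846, -14.46]. Sign changes = RHP roots = 3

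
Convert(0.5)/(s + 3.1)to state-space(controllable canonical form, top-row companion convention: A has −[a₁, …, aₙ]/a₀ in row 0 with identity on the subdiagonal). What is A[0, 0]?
Reachable canonical form for den = s + 3.1: top row of A = -[a₁,a₂,...,aₙ]/a₀, ones on the subdiagonal, zeros elsewhere.
A = [[-3.1]].
A[0,0] = -3.1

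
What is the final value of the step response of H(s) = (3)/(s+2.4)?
FVT: lim_{t→∞} y(t) = lim_{s→0} s*Y(s) where Y(s) = H(s)/s.
= lim_{s→0} H(s) = H(0) = num(0)/den(0) = 3/2.4 = 1.25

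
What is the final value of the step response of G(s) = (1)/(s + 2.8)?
FVT: lim_{t→∞} y(t) = lim_{s→0} s*Y(s) where Y(s) = G(s)/s.
= lim_{s→0} G(s) = G(0) = num(0)/den(0) = 1/2.8 = 0.3571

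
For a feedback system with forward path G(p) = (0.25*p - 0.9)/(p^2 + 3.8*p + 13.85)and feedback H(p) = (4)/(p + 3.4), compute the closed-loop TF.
Closed-loop T = G/(1+GH).
Numerator: G_num * H_den = 0.25*p^2 - 0.05*p - 3.06.
Denominator: G_den * H_den + G_num * H_num = (p^3 + 7.2*p^2 + 26.77*p + 47.09) + (p - 3.6) = p^3 + 7.2*p^2 + 27.77*p + 43.49.
T(p) = (0.25*p^2 - 0.05*p - 3.06)/(p^3 + 7.2*p^2 + 27.77*p + 43.49)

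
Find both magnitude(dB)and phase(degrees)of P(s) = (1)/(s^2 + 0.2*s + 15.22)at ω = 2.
Substitute s = j*2: P(j2) = 0.0890134 - 0.00317338j.
|P| = 20*log₁₀(sqrt(Re²+Im²)) = -21.01 dB.
∠P = atan2(Im, Re) = -2.04°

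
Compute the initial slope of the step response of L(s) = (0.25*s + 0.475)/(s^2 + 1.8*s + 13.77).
IVT: y'(0⁺) = lim_{s→∞} s²·Y(s) = lim_{s→∞} s·L(s).
deg(num) = 1, deg(den) = 2, relative degree = 1, so s·L(s) → (leading num)/(leading den) = 0.25/1 = 0.25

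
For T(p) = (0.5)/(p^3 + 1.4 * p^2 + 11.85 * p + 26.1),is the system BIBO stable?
Denominator: p^3 + 1.4*p^2 + 11.85*p + 26.1 = (p + 2)(p^2 - 0.6*p + 13.05). Poles: -2, 0.3 + 3.6j, 0.3 - 3.6j. All Re(p)<0: No (unstable)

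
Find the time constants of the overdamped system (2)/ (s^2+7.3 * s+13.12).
Overdamped: real poles at -4.1, -3.2. τ = -1/pole → τ₁ = 0.2439, τ₂ = 0.3125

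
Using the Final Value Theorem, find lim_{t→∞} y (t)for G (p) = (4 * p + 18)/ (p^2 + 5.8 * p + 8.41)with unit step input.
FVT: lim_{t→∞} y(t) = lim_{p→0} p*Y(p) where Y(p) = G(p)/p.
= lim_{p→0} G(p) = G(0) = num(0)/den(0) = 18/8.41 = 2.14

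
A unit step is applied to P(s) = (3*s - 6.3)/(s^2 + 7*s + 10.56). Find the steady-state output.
FVT: lim_{t→∞} y(t) = lim_{s→0} s*Y(s) where Y(s) = P(s)/s.
= lim_{s→0} P(s) = P(0) = num(0)/den(0) = -6.3/10.56 = -0.5966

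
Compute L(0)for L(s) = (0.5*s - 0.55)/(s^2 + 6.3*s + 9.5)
DC gain = L(0) = num(0)/den(0) = -0.55/9.5 = -0.05789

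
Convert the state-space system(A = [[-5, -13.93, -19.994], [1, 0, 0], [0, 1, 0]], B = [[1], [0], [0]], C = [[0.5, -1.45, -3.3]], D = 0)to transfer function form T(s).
T(s) = C(sI - A)⁻¹B + D.
Characteristic polynomial det(sI - A) = s^3 + 5*s^2 + 13.93*s + 19.994.
Numerator from C·adj(sI-A)·B + D·det(sI-A) = 0.5*s^2 - 1.45*s - 3.3.
T(s) = (0.5*s^2 - 1.45*s - 3.3)/(s^3 + 5*s^2 + 13.93*s + 19.994)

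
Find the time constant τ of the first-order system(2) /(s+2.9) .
First-order system: τ = -1/pole. Pole = -2.9. τ = -1/(-2.9) = 0.3448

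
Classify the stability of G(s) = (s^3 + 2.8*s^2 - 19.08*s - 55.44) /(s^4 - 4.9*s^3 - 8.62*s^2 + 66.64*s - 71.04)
Denominator: s^4 - 4.9*s^3 - 8.62*s^2 + 66.64*s - 71.04 = (s - 4)(s + 3.7)(s - 1.6)(s - 3). Poles: -3.7, 1.6, 3, 4. Unstable (3 pole(s) in RHP)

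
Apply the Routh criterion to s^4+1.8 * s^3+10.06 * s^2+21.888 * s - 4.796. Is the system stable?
Routh array:
s^4: [1, 10.06, -4.796]; s^3: [1.8, 21.888]; s^2: [-2.1, -4.796]; s^1: [17.7771]; s^0: [-4.796]
First column: [1, 1.8, -2.1, 17.7771, -4.796]. Sign changes = 3.
No, unstable (3 RHP root(s))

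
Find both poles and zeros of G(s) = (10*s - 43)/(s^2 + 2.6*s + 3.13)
Set denominator = 0: s^2 + 2.6*s + 3.13 = 0 → Poles: -1.3 + 1.2j, -1.3 - 1.2j
Set numerator = 0: 10*s - 43 = 0 → Zeros: 4.3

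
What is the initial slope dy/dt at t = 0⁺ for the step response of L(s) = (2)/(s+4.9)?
IVT: y'(0⁺) = lim_{s→∞} s²·Y(s) = lim_{s→∞} s·L(s).
deg(num) = 0, deg(den) = 1, relative degree = 1, so s·L(s) → (leading num)/(leading den) = 2/1 = 2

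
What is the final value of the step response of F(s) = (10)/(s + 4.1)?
FVT: lim_{t→∞} y(t) = lim_{s→0} s*Y(s) where Y(s) = F(s)/s.
= lim_{s→0} F(s) = F(0) = num(0)/den(0) = 10/4.1 = 2.439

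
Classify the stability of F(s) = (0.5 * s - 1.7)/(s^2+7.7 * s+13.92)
Denominator: s^2 + 7.7*s + 13.92 = (s + 2.9)(s + 4.8). Poles: -2.9, -4.8. Stable (all poles in LHP)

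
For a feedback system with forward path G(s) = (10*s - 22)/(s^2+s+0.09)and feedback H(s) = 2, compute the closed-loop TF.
Closed-loop T = G/(1+GH).
Numerator: G_num * H_den = 10*s - 22.
Denominator: G_den * H_den + G_num * H_num = (s^2 + s + 0.09) + (20*s - 44) = s^2 + 21*s - 43.91.
T(s) = (10*s - 22)/(s^2 + 21*s - 43.91)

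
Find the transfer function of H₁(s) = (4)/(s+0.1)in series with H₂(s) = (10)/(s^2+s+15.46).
Series: H = H₁ · H₂ = (n₁·n₂)/(d₁·d₂).
Num: n₁·n₂ = 40. Den: d₁·d₂ = s^3 + 1.1*s^2 + 15.56*s + 1.546.
H(s) = (40)/(s^3 + 1.1*s^2 + 15.56*s + 1.546)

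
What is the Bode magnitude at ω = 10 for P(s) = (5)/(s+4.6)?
Substitute s = j*10: P(j10) = 0.189832 - 0.412677j.
|P(j10)| = sqrt(Re² + Im²) = 0.4542.
20*log₁₀(0.4542) = -6.85 dB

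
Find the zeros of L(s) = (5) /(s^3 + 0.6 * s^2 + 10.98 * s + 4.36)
Numerator is a nonzero constant (5) → Zeros: none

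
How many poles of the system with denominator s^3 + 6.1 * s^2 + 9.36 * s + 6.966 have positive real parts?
s^3 + 6.1*s^2 + 9.36*s + 6.966 = (s + 4.3)(s^2 + 1.8*s + 1.62). Poles: -0.9 + 0.9j, -0.9 - 0.9j, -4.3. RHP poles (Re>0): 0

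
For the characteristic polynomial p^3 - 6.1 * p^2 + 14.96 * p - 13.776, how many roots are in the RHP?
p^3 - 6.1*p^2 + 14.96*p - 13.776 = (p - 2.1)(p^2 - 4*p + 6.56). Poles: 2 + 1.6j, 2 - 1.6j, 2.1. RHP poles (Re>0): 3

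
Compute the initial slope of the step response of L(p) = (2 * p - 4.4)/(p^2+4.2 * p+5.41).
IVT: y'(0⁺) = lim_{p→∞} p²·Y(p) = lim_{p→∞} p·L(p).
deg(num) = 1, deg(den) = 2, relative degree = 1, so p·L(p) → (leading num)/(leading den) = 2/1 = 2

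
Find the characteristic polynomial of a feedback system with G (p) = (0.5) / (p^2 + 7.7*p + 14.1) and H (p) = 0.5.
Characteristic poly = G_den * H_den + G_num * H_num = (p^2 + 7.7*p + 14.1) + (0.25) = p^2 + 7.7*p + 14.35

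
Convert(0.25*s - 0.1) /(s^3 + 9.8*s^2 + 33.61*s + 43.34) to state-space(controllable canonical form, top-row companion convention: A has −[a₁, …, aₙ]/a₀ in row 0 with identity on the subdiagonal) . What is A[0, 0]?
Reachable canonical form for den = s^3 + 9.8*s^2 + 33.61*s + 43.34: top row of A = -[a₁,a₂,...,aₙ]/a₀, ones on the subdiagonal, zeros elsewhere.
A = [[-9.8, -33.61, -43.34], [1, 0, 0], [0, 1, 0]].
A[0,0] = -9.8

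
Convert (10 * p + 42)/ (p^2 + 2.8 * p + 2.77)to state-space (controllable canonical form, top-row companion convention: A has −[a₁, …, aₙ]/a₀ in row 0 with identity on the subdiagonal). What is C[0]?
Reachable canonical form: C = numerator coefficients (right-aligned, zero-padded to length n).
num = 10*p + 42, C = [[10, 42]].
C[0] = 10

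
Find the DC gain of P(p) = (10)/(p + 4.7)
DC gain = P(0) = num(0)/den(0) = 10/4.7 = 2.128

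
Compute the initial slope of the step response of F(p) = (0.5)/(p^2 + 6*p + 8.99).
IVT: y'(0⁺) = lim_{p→∞} p²·Y(p) = lim_{p→∞} p·F(p).
deg(num) = 0, deg(den) = 2, relative degree = 2 ≥ 2, so p·F(p) → 0. Initial slope = 0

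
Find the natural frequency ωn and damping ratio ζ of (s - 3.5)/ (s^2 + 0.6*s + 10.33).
Underdamped: complex pole -0.3 + 3.2j. ωn = |pole| = 3.214, ζ = -Re(pole)/ωn = 0.09334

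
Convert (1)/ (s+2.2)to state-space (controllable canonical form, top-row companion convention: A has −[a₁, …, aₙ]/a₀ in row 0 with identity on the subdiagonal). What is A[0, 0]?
Reachable canonical form for den = s + 2.2: top row of A = -[a₁,a₂,...,aₙ]/a₀, ones on the subdiagonal, zeros elsewhere.
A = [[-2.2]].
A[0,0] = -2.2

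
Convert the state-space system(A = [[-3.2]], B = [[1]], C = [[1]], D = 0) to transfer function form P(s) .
P(s) = C(sI - A)⁻¹B + D.
Characteristic polynomial det(sI - A) = s + 3.2.
Numerator from C·adj(sI-A)·B + D·det(sI-A) = 1.
P(s) = (1)/(s + 3.2)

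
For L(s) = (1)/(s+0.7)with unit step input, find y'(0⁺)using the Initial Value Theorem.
IVT: y'(0⁺) = lim_{s→∞} s²·Y(s) = lim_{s→∞} s·L(s).
deg(num) = 0, deg(den) = 1, relative degree = 1, so s·L(s) → (leading num)/(leading den) = 1/1 = 1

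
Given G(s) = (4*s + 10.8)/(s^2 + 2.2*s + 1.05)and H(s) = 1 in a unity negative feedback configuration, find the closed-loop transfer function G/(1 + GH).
Closed-loop T = G/(1+GH).
Numerator: G_num * H_den = 4*s + 10.8.
Denominator: G_den * H_den + G_num * H_num = (s^2 + 2.2*s + 1.05) + (4*s + 10.8) = s^2 + 6.2*s + 11.85.
T(s) = (4*s + 10.8)/(s^2 + 6.2*s + 11.85)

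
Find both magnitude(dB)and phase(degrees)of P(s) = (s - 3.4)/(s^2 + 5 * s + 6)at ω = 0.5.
Substitute s = j*0.5: P(j0.5) = -0.465501 + 0.289348j.
|P| = 20*log₁₀(sqrt(Re²+Im²)) = -5.22 dB.
∠P = atan2(Im, Re) = 148.14°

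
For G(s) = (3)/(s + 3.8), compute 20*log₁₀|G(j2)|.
Substitute s = j*2: G(j2) = 0.618221 - 0.32538j.
|G(j2)| = sqrt(Re² + Im²) = 0.6986.
20*log₁₀(0.6986) = -3.12 dB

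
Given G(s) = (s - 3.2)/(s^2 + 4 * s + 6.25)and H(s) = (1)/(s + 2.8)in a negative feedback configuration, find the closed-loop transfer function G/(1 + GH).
Closed-loop T = G/(1+GH).
Numerator: G_num * H_den = s^2 - 0.4*s - 8.96.
Denominator: G_den * H_den + G_num * H_num = (s^3 + 6.8*s^2 + 17.45*s + 17.5) + (s - 3.2) = s^3 + 6.8*s^2 + 18.45*s + 14.3.
T(s) = (s^2 - 0.4*s - 8.96)/(s^3 + 6.8*s^2 + 18.45*s + 14.3)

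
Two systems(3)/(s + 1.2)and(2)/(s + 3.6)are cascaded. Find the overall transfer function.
Series: H = H₁ · H₂ = (n₁·n₂)/(d₁·d₂).
Num: n₁·n₂ = 6. Den: d₁·d₂ = s^2 + 4.8*s + 4.32.
H(s) = (6)/(s^2 + 4.8*s + 4.32)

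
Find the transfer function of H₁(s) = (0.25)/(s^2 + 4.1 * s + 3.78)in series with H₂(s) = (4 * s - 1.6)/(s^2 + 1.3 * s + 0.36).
Series: H = H₁ · H₂ = (n₁·n₂)/(d₁·d₂).
Num: n₁·n₂ = s - 0.4. Den: d₁·d₂ = s^4 + 5.4*s^3 + 9.47*s^2 + 6.39*s + 1.3608.
H(s) = (s - 0.4)/(s^4 + 5.4*s^3 + 9.47*s^2 + 6.39*s + 1.3608)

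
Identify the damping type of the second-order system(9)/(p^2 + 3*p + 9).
Standard form: ωn²/(p²+2ζωn·p+ωn²) gives ωn=3, ζ=0.5.
Underdamped (ζ = 0.5 < 1)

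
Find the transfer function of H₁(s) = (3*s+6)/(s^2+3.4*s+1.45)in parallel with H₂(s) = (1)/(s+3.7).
Parallel: H = H₁ + H₂ = (n₁·d₂ + n₂·d₁)/(d₁·d₂).
n₁·d₂ = 3*s^2 + 17.1*s + 22.2. n₂·d₁ = s^2 + 3.4*s + 1.45. Sum = 4*s^2 + 20.5*s + 23.65. d₁·d₂ = s^3 + 7.1*s^2 + 14.03*s + 5.365.
H(s) = (4*s^2 + 20.5*s + 23.65)/(s^3 + 7.1*s^2 + 14.03*s + 5.365)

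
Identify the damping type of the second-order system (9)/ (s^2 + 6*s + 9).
Standard form: ωn²/(s²+2ζωn·s+ωn²) gives ωn=3, ζ=1.
Critically damped (ζ = 1)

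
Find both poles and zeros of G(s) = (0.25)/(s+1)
Set denominator = 0: s + 1 = 0 → Poles: -1
Numerator is a nonzero constant (0.25) → Zeros: none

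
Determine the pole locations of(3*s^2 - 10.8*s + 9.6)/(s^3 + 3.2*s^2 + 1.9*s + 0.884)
Set denominator = 0: s^3 + 3.2*s^2 + 1.9*s + 0.884 = (s + 2.6)(s^2 + 0.6*s + 0.34) = 0 → Poles: -0.3 + 0.5j, -0.3 - 0.5j, -2.6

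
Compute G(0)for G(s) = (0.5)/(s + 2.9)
DC gain = G(0) = num(0)/den(0) = 0.5/2.9 = 0.1724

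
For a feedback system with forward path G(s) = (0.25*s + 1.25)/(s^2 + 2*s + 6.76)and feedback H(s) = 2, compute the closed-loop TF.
Closed-loop T = G/(1+GH).
Numerator: G_num * H_den = 0.25*s + 1.25.
Denominator: G_den * H_den + G_num * H_num = (s^2 + 2*s + 6.76) + (0.5*s + 2.5) = s^2 + 2.5*s + 9.26.
T(s) = (0.25*s + 1.25)/(s^2 + 2.5*s + 9.26)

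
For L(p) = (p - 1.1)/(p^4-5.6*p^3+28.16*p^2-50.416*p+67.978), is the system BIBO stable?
Denominator: p^4 - 5.6*p^3 + 28.16*p^2 - 50.416*p + 67.978 = (p^2 - 2.2*p + 4.1)(p^2 - 3.4*p + 16.58). Poles: 1.1 + 1.7j, 1.1 - 1.7j, 1.7 + 3.7j, 1.7 - 3.7j. All Re(p)<0: No (unstable)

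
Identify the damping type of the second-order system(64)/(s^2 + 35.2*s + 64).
Standard form: ωn²/(s²+2ζωn·s+ωn²) gives ωn=8, ζ=2.2.
Overdamped (ζ = 2.2 > 1)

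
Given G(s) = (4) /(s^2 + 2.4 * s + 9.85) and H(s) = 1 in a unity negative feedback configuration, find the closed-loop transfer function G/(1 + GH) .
Closed-loop T = G/(1+GH).
Numerator: G_num * H_den = 4.
Denominator: G_den * H_den + G_num * H_num = (s^2 + 2.4*s + 9.85) + (4) = s^2 + 2.4*s + 13.85.
T(s) = (4)/(s^2 + 2.4*s + 13.85)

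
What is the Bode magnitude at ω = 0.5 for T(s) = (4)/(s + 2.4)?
Substitute s = j*0.5: T(j0.5) = 1.59734 - 0.332779j.
|T(j0.5)| = sqrt(Re² + Im²) = 1.632.
20*log₁₀(1.632) = 4.25 dB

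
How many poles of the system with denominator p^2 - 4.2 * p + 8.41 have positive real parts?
Poles: 2.1 + 2j, 2.1 - 2j. RHP poles (Re>0): 2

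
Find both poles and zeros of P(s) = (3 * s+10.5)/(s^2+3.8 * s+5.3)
Set denominator = 0: s^2 + 3.8*s + 5.3 = 0 → Poles: -1.9 + 1.3j, -1.9 - 1.3j
Set numerator = 0: 3*s + 10.5 = 0 → Zeros: -3.5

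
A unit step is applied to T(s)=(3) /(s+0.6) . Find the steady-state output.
FVT: lim_{t→∞} y(t) = lim_{s→0} s*Y(s) where Y(s) = T(s)/s.
= lim_{s→0} T(s) = T(0) = num(0)/den(0) = 3/0.6 = 5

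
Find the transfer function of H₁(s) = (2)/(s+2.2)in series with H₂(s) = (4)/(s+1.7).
Series: H = H₁ · H₂ = (n₁·n₂)/(d₁·d₂).
Num: n₁·n₂ = 8. Den: d₁·d₂ = s^2 + 3.9*s + 3.74.
H(s) = (8)/(s^2 + 3.9*s + 3.74)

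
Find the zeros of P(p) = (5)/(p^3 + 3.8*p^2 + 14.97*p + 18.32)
Numerator is a nonzero constant (5) → Zeros: none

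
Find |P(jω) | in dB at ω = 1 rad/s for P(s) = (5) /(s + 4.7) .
Substitute s = j*1: P(j1) = 1.01776 - 0.216544j.
|P(j1)| = sqrt(Re² + Im²) = 1.041.
20*log₁₀(1.041) = 0.35 dB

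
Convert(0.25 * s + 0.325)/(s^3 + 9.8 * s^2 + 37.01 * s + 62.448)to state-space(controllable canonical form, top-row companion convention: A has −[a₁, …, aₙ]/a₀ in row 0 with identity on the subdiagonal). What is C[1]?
Reachable canonical form: C = numerator coefficients (right-aligned, zero-padded to length n).
num = 0.25*s + 0.325, C = [[0, 0.25, 0.325]].
C[1] = 0.25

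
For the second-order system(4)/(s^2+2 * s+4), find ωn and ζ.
Standard form: ωn²/(s²+2ζωn·s+ωn²).
const=4=ωn² → ωn=2, s coeff=2=2ζωn → ζ=0.5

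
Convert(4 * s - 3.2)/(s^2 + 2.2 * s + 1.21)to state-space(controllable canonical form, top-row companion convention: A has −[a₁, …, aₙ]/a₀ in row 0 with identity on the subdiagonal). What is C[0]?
Reachable canonical form: C = numerator coefficients (right-aligned, zero-padded to length n).
num = 4*s - 3.2, C = [[4, -3.2]].
C[0] = 4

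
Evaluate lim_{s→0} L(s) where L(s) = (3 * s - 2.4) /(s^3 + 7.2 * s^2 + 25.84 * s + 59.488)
DC gain = L(0) = num(0)/den(0) = -2.4/59.488 = -0.04034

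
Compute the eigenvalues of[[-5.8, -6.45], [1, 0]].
Eigenvalues solve det(λI - A) = 0.
Characteristic polynomial: λ^2 + 5.8*λ + 6.45 = 0.
Factor: (λ + 4.3)(λ + 1.5) = 0.
Roots: -1.5, -4.3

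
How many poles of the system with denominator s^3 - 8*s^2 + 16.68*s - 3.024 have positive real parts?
s^3 - 8*s^2 + 16.68*s - 3.024 = (s - 0.2)(s - 4.2)(s - 3.6). Poles: 0.2, 3.6, 4.2. RHP poles (Re>0): 3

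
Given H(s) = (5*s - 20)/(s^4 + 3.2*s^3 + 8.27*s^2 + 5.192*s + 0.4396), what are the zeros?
Set numerator = 0: 5*s - 20 = 0 → Zeros: 4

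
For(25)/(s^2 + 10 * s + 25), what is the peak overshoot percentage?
Standard form: ωn²/(s²+2ζωn·s+ωn²) → ωn = 5, ζ = 1.
ζ ≥ 1, so the response is non-oscillatory: peak overshoot = 0%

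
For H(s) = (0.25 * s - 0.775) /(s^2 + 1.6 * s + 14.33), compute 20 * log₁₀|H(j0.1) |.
Substitute s = j*0.1: H(j0.1) = -0.0540939 + 0.00235021j.
|H(j0.1)| = sqrt(Re² + Im²) = 0.05414.
20*log₁₀(0.05414) = -25.33 dB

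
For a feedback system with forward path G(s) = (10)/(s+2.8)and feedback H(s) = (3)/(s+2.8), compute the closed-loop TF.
Closed-loop T = G/(1+GH).
Numerator: G_num * H_den = 10*s + 28.
Denominator: G_den * H_den + G_num * H_num = (s^2 + 5.6*s + 7.84) + (30) = s^2 + 5.6*s + 37.84.
T(s) = (10*s + 28)/(s^2 + 5.6*s + 37.84)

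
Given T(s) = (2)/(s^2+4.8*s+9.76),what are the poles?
Set denominator = 0: s^2 + 4.8*s + 9.76 = 0 → Poles: -2.4 + 2j, -2.4 - 2j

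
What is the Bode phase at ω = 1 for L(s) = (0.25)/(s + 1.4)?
Substitute s = j*1: L(j1) = 0.118243 - 0.0844595j.
∠L(j1) = atan2(Im, Re) = atan2(-0.0844595, 0.118243) = -35.54°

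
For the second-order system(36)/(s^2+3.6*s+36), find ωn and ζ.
Standard form: ωn²/(s²+2ζωn·s+ωn²).
const=36=ωn² → ωn=6, s coeff=3.6=2ζωn → ζ=0.3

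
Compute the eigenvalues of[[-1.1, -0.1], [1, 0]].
Eigenvalues solve det(λI - A) = 0.
Characteristic polynomial: λ^2 + 1.1*λ + 0.1 = 0.
Factor: (λ + 0.1)(λ + 1) = 0.
Roots: -0.1, -1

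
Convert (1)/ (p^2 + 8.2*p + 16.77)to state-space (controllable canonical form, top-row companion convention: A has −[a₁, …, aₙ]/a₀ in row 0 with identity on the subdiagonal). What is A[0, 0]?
Reachable canonical form for den = p^2 + 8.2*p + 16.77: top row of A = -[a₁,a₂,...,aₙ]/a₀, ones on the subdiagonal, zeros elsewhere.
A = [[-8.2, -16.77], [1, 0]].
A[0,0] = -8.2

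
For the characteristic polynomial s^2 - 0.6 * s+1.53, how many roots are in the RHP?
Poles: 0.3 + 1.2j, 0.3 - 1.2j. RHP poles (Re>0): 2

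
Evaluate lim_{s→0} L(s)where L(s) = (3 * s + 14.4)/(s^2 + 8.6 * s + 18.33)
DC gain = L(0) = num(0)/den(0) = 14.4/18.33 = 0.7856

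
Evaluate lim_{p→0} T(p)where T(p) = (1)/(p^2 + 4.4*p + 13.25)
DC gain = T(0) = num(0)/den(0) = 1/13.25 = 0.07547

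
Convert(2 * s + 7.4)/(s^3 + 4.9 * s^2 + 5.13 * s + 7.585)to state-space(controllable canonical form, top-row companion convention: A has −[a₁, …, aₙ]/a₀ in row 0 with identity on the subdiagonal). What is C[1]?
Reachable canonical form: C = numerator coefficients (right-aligned, zero-padded to length n).
num = 2*s + 7.4, C = [[0, 2, 7.4]].
C[1] = 2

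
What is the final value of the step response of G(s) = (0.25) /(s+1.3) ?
FVT: lim_{t→∞} y(t) = lim_{s→0} s*Y(s) where Y(s) = G(s)/s.
= lim_{s→0} G(s) = G(0) = num(0)/den(0) = 0.25/1.3 = 0.1923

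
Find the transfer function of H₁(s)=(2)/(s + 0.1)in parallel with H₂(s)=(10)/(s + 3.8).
Parallel: H = H₁ + H₂ = (n₁·d₂ + n₂·d₁)/(d₁·d₂).
n₁·d₂ = 2*s + 7.6. n₂·d₁ = 10*s + 1. Sum = 12*s + 8.6. d₁·d₂ = s^2 + 3.9*s + 0.38.
H(s) = (12*s + 8.6)/(s^2 + 3.9*s + 0.38)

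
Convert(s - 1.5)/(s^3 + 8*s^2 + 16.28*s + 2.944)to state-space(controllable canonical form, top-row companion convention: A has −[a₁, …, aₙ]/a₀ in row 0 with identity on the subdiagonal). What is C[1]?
Reachable canonical form: C = numerator coefficients (right-aligned, zero-padded to length n).
num = s - 1.5, C = [[0, 1, -1.5]].
C[1] = 1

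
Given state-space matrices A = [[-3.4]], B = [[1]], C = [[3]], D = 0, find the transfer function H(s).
H(s) = C(sI - A)⁻¹B + D.
Characteristic polynomial det(sI - A) = s + 3.4.
Numerator from C·adj(sI-A)·B + D·det(sI-A) = 3.
H(s) = (3)/(s + 3.4)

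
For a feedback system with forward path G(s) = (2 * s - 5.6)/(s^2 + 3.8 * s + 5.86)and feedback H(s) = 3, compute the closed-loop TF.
Closed-loop T = G/(1+GH).
Numerator: G_num * H_den = 2*s - 5.6.
Denominator: G_den * H_den + G_num * H_num = (s^2 + 3.8*s + 5.86) + (6*s - 16.8) = s^2 + 9.8*s - 10.94.
T(s) = (2*s - 5.6)/(s^2 + 9.8*s - 10.94)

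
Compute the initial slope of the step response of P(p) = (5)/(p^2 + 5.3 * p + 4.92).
IVT: y'(0⁺) = lim_{p→∞} p²·Y(p) = lim_{p→∞} p·P(p).
deg(num) = 0, deg(den) = 2, relative degree = 2 ≥ 2, so p·P(p) → 0. Initial slope = 0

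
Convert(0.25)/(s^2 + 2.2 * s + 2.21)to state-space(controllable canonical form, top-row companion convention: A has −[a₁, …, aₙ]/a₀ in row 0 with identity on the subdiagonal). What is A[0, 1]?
Reachable canonical form for den = s^2 + 2.2*s + 2.21: top row of A = -[a₁,a₂,...,aₙ]/a₀, ones on the subdiagonal, zeros elsewhere.
A = [[-2.2, -2.21], [1, 0]].
A[0,1] = -2.21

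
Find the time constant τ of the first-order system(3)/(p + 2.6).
First-order system: τ = -1/pole. Pole = -2.6. τ = -1/(-2.6) = 0.3846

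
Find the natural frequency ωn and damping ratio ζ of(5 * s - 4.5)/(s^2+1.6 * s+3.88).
Underdamped: complex pole -0.8 + 1.8j. ωn = |pole| = 1.97, ζ = -Re(pole)/ωn = 0.4061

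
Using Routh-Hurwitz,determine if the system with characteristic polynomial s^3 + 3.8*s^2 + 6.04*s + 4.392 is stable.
Routh array:
s^3: [1, 6.04]; s^2: [3.8, 4.392]; s^1: [4.88421]; s^0: [4.392]
First column: [1, 3.8, 4.88421, 4.392]. Sign changes = 0.
Yes, stable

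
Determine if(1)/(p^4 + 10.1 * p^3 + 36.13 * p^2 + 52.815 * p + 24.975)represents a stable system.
Denominator: p^4 + 10.1*p^3 + 36.13*p^2 + 52.815*p + 24.975 = (p + 3.7)(p + 3)(p + 0.9)(p + 2.5). Poles: -0.9, -2.5, -3, -3.7. All Re(p)<0: Yes (stable)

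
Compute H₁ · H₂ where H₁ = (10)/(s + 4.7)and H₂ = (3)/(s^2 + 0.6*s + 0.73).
Series: H = H₁ · H₂ = (n₁·n₂)/(d₁·d₂).
Num: n₁·n₂ = 30. Den: d₁·d₂ = s^3 + 5.3*s^2 + 3.55*s + 3.431.
H(s) = (30)/(s^3 + 5.3*s^2 + 3.55*s + 3.431)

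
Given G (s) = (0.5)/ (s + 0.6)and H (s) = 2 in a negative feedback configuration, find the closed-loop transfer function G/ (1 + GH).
Closed-loop T = G/(1+GH).
Numerator: G_num * H_den = 0.5.
Denominator: G_den * H_den + G_num * H_num = (s + 0.6) + (1) = s + 1.6.
T(s) = (0.5)/(s + 1.6)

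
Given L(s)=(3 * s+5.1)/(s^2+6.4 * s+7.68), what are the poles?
Set denominator = 0: s^2 + 6.4*s + 7.68 = (s + 1.6)(s + 4.8) = 0 → Poles: -1.6, -4.8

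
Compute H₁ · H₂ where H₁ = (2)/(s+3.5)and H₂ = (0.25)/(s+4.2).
Series: H = H₁ · H₂ = (n₁·n₂)/(d₁·d₂).
Num: n₁·n₂ = 0.5. Den: d₁·d₂ = s^2 + 7.7*s + 14.7.
H(s) = (0.5)/(s^2 + 7.7*s + 14.7)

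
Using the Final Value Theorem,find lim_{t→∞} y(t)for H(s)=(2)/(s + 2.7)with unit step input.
FVT: lim_{t→∞} y(t) = lim_{s→0} s*Y(s) where Y(s) = H(s)/s.
= lim_{s→0} H(s) = H(0) = num(0)/den(0) = 2/2.7 = 0.7407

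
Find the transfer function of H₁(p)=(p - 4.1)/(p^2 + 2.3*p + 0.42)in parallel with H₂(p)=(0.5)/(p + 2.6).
Parallel: H = H₁ + H₂ = (n₁·d₂ + n₂·d₁)/(d₁·d₂).
n₁·d₂ = p^2 - 1.5*p - 10.66. n₂·d₁ = 0.5*p^2 + 1.15*p + 0.21. Sum = 1.5*p^2 - 0.35*p - 10.45. d₁·d₂ = p^3 + 4.9*p^2 + 6.4*p + 1.092.
H(p) = (1.5*p^2 - 0.35*p - 10.45)/(p^3 + 4.9*p^2 + 6.4*p + 1.092)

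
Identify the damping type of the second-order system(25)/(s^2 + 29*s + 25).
Standard form: ωn²/(s²+2ζωn·s+ωn²) gives ωn=5, ζ=2.9.
Overdamped (ζ = 2.9 > 1)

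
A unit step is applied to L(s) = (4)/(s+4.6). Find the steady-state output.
FVT: lim_{t→∞} y(t) = lim_{s→0} s*Y(s) where Y(s) = L(s)/s.
= lim_{s→0} L(s) = L(0) = num(0)/den(0) = 4/4.6 = 0.8696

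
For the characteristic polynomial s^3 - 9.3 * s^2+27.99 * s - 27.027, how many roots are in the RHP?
s^3 - 9.3*s^2 + 27.99*s - 27.027 = (s - 2.1)(s - 3.3)(s - 3.9). Poles: 2.1, 3.3, 3.9. RHP poles (Re>0): 3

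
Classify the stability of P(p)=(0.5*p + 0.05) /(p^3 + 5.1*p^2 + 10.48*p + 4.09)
Denominator: p^3 + 5.1*p^2 + 10.48*p + 4.09 = (p + 0.5)(p^2 + 4.6*p + 8.18). Poles: -0.5, -2.3 + 1.7j, -2.3 - 1.7j. Stable (all poles in LHP)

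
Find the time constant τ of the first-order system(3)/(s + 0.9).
First-order system: τ = -1/pole. Pole = -0.9. τ = -1/(-0.9) = 1.111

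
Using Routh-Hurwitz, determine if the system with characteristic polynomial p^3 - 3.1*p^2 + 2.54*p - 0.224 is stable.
Routh array:
p^3: [1, 2.54]; p^2: [-3.1, -0.224]; p^1: [2.46774]; p^0: [-0.224]
First column: [1, -3.1, 2.46774, -0.224]. Sign changes = 3.
No, unstable (3 RHP root(s))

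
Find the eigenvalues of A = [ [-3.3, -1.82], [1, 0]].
Eigenvalues solve det(λI - A) = 0.
Characteristic polynomial: λ^2 + 3.3*λ + 1.82 = 0.
Factor: (λ + 2.6)(λ + 0.7) = 0.
Roots: -0.7, -2.6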